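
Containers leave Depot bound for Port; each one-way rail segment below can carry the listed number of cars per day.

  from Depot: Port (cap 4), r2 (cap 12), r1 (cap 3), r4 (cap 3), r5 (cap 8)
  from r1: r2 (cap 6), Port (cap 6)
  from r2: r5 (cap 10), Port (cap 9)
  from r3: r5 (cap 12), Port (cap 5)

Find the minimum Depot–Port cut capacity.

16

Augment Depot→Port: bottleneck 4, flow now 4.
Augment Depot→r1→Port: bottleneck 3, flow now 7.
Augment Depot→r2→Port: bottleneck 9, flow now 16.
No augmenting path remains; maximum flow = 16.
By max-flow min-cut, the minimum cut capacity equals the max flow.
In the residual graph, reachable from Depot: {Depot, r2, r4, r5}.
Min-cut edges: Depot→r1 (3), Depot→Port (4), r2→Port (9); capacity 3 + 4 + 9 = 16.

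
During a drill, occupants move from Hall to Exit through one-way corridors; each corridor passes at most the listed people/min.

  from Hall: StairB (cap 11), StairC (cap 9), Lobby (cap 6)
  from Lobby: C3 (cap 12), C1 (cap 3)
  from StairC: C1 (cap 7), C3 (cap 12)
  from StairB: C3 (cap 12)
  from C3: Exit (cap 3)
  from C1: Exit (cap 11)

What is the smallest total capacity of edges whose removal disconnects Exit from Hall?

Augment Hall→Lobby→C3→Exit: bottleneck 3, flow now 3.
Augment Hall→Lobby→C1→Exit: bottleneck 3, flow now 6.
Augment Hall→StairC→C1→Exit: bottleneck 7, flow now 13.
No augmenting path remains; maximum flow = 13.
By max-flow min-cut, the minimum cut capacity equals the max flow.
In the residual graph, reachable from Hall: {Hall, Lobby, StairC, StairB, C3}.
Min-cut edges: Lobby→C1 (3), StairC→C1 (7), C3→Exit (3); capacity 3 + 7 + 3 = 13.

13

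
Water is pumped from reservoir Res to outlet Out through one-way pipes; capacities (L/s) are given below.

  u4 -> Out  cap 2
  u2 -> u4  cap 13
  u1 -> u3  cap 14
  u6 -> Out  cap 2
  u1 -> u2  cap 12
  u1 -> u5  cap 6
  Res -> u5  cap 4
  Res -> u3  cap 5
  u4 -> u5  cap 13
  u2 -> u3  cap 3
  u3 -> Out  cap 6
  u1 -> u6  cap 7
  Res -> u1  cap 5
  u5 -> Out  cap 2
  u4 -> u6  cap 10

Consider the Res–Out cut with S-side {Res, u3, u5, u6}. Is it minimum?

No — its capacity is 15, but the minimum cut has capacity 12.

Given cut capacity: 5 + 6 + 2 + 2 = 15.
Augment Res→u3→Out: bottleneck 5, flow now 5.
Augment Res→u5→Out: bottleneck 2, flow now 7.
Augment Res→u1→u3→Out: bottleneck 1, flow now 8.
Augment Res→u1→u6→Out: bottleneck 2, flow now 10.
Augment Res→u1→u2→u4→Out: bottleneck 2, flow now 12.
No augmenting path remains; maximum flow = 12.
In the residual graph, reachable from Res: {Res, u5}.
Min-cut edges: Res→u1 (5), Res→u3 (5), u5→Out (2); capacity 5 + 5 + 2 = 12.
Cut capacity 15 exceeds the max flow 12, so it is not minimum.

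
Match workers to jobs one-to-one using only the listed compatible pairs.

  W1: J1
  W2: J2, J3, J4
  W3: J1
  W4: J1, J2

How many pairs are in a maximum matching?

Unit-capacity flow: source→left, listed edges, right→sink; max matching = max flow.
Augmenting path W1→J1 (+1); matched 1.
Augmenting path W2→J2 (+1); matched 2.
Augmenting path W4→J2→W2→J3 (+1); matched 3.
No augmenting path remains; maximum matching = 3.
König certificate: {W2, W4, J1} is a vertex cover of size 3 (every listed pair touches it), so no matching can be larger.

3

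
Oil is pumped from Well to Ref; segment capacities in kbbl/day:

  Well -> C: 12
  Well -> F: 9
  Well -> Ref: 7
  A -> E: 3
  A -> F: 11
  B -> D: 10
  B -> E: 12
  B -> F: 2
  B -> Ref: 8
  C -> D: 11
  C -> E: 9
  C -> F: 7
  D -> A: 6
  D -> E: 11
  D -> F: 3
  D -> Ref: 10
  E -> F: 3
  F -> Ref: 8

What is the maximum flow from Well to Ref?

25

Augment Well→Ref: bottleneck 7, flow now 7.
Augment Well→F→Ref: bottleneck 8, flow now 15.
Augment Well→C→D→Ref: bottleneck 10, flow now 25.
No augmenting path remains; maximum flow = 25.
In the residual graph, reachable from Well: {Well, A, C, D, E, F}.
Min-cut edges: Well→Ref (7), D→Ref (10), F→Ref (8); capacity 7 + 10 + 8 = 25.
This cut is saturated, so no flow can exceed 25.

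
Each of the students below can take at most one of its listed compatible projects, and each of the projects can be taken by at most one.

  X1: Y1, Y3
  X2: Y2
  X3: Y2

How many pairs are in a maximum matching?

2

Unit-capacity flow: source→left, listed edges, right→sink; max matching = max flow.
Augmenting path X1→Y1 (+1); matched 1.
Augmenting path X2→Y2 (+1); matched 2.
No augmenting path remains; maximum matching = 2.
König certificate: {X1, Y2} is a vertex cover of size 2 (every listed pair touches it), so no matching can be larger.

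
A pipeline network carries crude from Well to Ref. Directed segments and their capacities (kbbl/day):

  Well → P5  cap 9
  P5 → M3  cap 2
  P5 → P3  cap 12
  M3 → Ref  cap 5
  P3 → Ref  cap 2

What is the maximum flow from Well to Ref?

Augment Well→P5→M3→Ref: bottleneck 2, flow now 2.
Augment Well→P5→P3→Ref: bottleneck 2, flow now 4.
No augmenting path remains; maximum flow = 4.
In the residual graph, reachable from Well: {Well, P5, P3}.
Min-cut edges: P5→M3 (2), P3→Ref (2); capacity 2 + 2 = 4.
This cut is saturated, so no flow can exceed 4.

4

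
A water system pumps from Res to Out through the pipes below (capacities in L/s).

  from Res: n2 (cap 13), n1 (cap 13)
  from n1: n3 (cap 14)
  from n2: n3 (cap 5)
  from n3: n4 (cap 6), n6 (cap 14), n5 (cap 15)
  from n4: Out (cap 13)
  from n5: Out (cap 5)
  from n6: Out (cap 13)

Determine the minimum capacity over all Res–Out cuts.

18

Augment Res→n1→n3→n4→Out: bottleneck 6, flow now 6.
Augment Res→n1→n3→n5→Out: bottleneck 5, flow now 11.
Augment Res→n1→n3→n6→Out: bottleneck 2, flow now 13.
Augment Res→n2→n3→n6→Out: bottleneck 5, flow now 18.
No augmenting path remains; maximum flow = 18.
By max-flow min-cut, the minimum cut capacity equals the max flow.
In the residual graph, reachable from Res: {Res, n2}.
Min-cut edges: Res→n1 (13), n2→n3 (5); capacity 13 + 5 = 18.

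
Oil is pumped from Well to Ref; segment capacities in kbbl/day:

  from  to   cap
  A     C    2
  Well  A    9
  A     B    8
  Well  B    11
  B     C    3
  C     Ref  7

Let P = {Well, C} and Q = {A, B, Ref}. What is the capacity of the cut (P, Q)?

Edges leaving {Well, C}: Well→A (9), Well→B (11), C→Ref (7).
Cut capacity = 9 + 11 + 7 = 27.

27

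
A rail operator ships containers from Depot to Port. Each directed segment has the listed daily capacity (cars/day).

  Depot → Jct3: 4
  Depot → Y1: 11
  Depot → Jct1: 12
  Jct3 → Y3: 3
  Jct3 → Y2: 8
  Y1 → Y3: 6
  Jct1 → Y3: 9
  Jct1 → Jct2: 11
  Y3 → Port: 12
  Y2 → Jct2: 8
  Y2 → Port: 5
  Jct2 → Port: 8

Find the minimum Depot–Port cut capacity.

22

Augment Depot→Jct3→Y3→Port: bottleneck 3, flow now 3.
Augment Depot→Jct3→Y2→Port: bottleneck 1, flow now 4.
Augment Depot→Y1→Y3→Port: bottleneck 6, flow now 10.
Augment Depot→Jct1→Y3→Port: bottleneck 3, flow now 13.
Augment Depot→Jct1→Jct2→Port: bottleneck 8, flow now 21.
Augment Depot→Jct1→Y3→Jct3→Y2→Port: bottleneck 1, flow now 22. (uses reverse residual edge)
No augmenting path remains; maximum flow = 22.
By max-flow min-cut, the minimum cut capacity equals the max flow.
In the residual graph, reachable from Depot: {Depot, Y1}.
Min-cut edges: Depot→Jct3 (4), Depot→Jct1 (12), Y1→Y3 (6); capacity 4 + 12 + 6 = 22.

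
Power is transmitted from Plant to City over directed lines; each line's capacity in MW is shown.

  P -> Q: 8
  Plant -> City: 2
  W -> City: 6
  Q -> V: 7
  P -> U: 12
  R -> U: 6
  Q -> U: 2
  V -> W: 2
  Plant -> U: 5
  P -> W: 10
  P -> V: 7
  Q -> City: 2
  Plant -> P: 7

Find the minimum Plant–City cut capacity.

9

Augment Plant→City: bottleneck 2, flow now 2.
Augment Plant→P→Q→City: bottleneck 2, flow now 4.
Augment Plant→P→W→City: bottleneck 5, flow now 9.
No augmenting path remains; maximum flow = 9.
By max-flow min-cut, the minimum cut capacity equals the max flow.
In the residual graph, reachable from Plant: {Plant, U}.
Min-cut edges: Plant→P (7), Plant→City (2); capacity 7 + 2 = 9.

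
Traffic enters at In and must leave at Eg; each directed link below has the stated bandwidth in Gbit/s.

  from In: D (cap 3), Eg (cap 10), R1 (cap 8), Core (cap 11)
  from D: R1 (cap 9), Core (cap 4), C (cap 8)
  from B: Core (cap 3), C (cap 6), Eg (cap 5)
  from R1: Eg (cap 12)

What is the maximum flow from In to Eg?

Augment In→Eg: bottleneck 10, flow now 10.
Augment In→R1→Eg: bottleneck 8, flow now 18.
Augment In→D→R1→Eg: bottleneck 3, flow now 21.
No augmenting path remains; maximum flow = 21.
In the residual graph, reachable from In: {In, Core}.
Min-cut edges: In→D (3), In→R1 (8), In→Eg (10); capacity 3 + 8 + 10 = 21.
This cut is saturated, so no flow can exceed 21.

21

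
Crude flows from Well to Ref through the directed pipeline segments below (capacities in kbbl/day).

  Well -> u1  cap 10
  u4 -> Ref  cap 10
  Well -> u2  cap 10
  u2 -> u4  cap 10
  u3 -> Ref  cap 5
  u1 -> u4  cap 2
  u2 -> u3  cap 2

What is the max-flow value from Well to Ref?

12

Augment Well→u1→u4→Ref: bottleneck 2, flow now 2.
Augment Well→u2→u3→Ref: bottleneck 2, flow now 4.
Augment Well→u2→u4→Ref: bottleneck 8, flow now 12.
No augmenting path remains; maximum flow = 12.
In the residual graph, reachable from Well: {Well, u1}.
Min-cut edges: Well→u2 (10), u1→u4 (2); capacity 10 + 2 = 12.
This cut is saturated, so no flow can exceed 12.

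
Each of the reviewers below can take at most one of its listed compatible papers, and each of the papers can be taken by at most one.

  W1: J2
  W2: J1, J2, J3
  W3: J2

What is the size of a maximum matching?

Unit-capacity flow: source→left, listed edges, right→sink; max matching = max flow.
Augmenting path W1→J2 (+1); matched 1.
Augmenting path W2→J1 (+1); matched 2.
No augmenting path remains; maximum matching = 2.
König certificate: {W2, J2} is a vertex cover of size 2 (every listed pair touches it), so no matching can be larger.

2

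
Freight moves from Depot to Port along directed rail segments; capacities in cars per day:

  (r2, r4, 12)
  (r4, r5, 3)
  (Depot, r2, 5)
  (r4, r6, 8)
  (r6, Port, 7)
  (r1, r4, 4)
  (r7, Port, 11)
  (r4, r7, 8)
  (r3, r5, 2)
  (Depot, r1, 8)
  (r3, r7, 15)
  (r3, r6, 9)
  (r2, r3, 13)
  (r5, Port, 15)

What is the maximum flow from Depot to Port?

Augment Depot→r1→r4→r5→Port: bottleneck 3, flow now 3.
Augment Depot→r1→r4→r6→Port: bottleneck 1, flow now 4.
Augment Depot→r2→r3→r5→Port: bottleneck 2, flow now 6.
Augment Depot→r2→r3→r6→Port: bottleneck 3, flow now 9.
No augmenting path remains; maximum flow = 9.
In the residual graph, reachable from Depot: {Depot, r1}.
Min-cut edges: Depot→r2 (5), r1→r4 (4); capacity 5 + 4 = 9.
This cut is saturated, so no flow can exceed 9.

9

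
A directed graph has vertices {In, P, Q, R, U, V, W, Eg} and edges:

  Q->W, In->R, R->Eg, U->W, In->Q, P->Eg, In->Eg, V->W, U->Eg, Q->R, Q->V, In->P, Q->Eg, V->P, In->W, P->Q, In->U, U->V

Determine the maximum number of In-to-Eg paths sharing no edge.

Assign every edge capacity 1; by Menger, the answer equals the max flow.
Path In→Eg (+1); total 1.
Path In→P→Eg (+1); total 2.
Path In→Q→Eg (+1); total 3.
Path In→R→Eg (+1); total 4.
Path In→U→Eg (+1); total 5.
No residual In→Eg path; max flow = 5.
Certifying cut of size 5: {In→Eg, In→P, In→Q, In→R, In→U}.

5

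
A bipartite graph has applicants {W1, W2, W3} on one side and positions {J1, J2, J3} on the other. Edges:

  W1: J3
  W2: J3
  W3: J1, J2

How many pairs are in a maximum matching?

Unit-capacity flow: source→left, listed edges, right→sink; max matching = max flow.
Augmenting path W1→J3 (+1); matched 1.
Augmenting path W3→J1 (+1); matched 2.
No augmenting path remains; maximum matching = 2.
König certificate: {W3, J3} is a vertex cover of size 2 (every listed pair touches it), so no matching can be larger.

2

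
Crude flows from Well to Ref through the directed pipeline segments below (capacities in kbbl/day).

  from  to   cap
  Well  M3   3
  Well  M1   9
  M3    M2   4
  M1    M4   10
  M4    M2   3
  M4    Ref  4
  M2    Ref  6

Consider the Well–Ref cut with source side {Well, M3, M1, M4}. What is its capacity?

Edges leaving {Well, M3, M1, M4}: M3→M2 (4), M4→M2 (3), M4→Ref (4).
Cut capacity = 4 + 3 + 4 = 11.

11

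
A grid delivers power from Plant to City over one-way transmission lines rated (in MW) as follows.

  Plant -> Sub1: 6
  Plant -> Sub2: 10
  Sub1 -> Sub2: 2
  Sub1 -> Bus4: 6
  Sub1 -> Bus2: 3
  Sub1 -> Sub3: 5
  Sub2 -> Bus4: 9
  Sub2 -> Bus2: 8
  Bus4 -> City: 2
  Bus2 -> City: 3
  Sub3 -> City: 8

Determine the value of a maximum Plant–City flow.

10

Augment Plant→Sub1→Bus4→City: bottleneck 2, flow now 2.
Augment Plant→Sub1→Bus2→City: bottleneck 3, flow now 5.
Augment Plant→Sub1→Sub3→City: bottleneck 1, flow now 6.
Augment Plant→Sub2→Bus4→Sub1→Sub3→City: bottleneck 2, flow now 8. (uses reverse residual edge)
Augment Plant→Sub2→Bus2→Sub1→Sub3→City: bottleneck 2, flow now 10. (uses reverse residual edge)
No augmenting path remains; maximum flow = 10.
In the residual graph, reachable from Plant: {Plant, Sub1, Sub2, Bus4, Bus2}.
Min-cut edges: Sub1→Sub3 (5), Bus4→City (2), Bus2→City (3); capacity 5 + 2 + 3 = 10.
This cut is saturated, so no flow can exceed 10.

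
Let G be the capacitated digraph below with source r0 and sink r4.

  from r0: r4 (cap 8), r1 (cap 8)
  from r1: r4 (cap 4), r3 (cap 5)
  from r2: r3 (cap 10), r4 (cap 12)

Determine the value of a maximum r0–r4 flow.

12

Augment r0→r4: bottleneck 8, flow now 8.
Augment r0→r1→r4: bottleneck 4, flow now 12.
No augmenting path remains; maximum flow = 12.
In the residual graph, reachable from r0: {r0, r1, r3}.
Min-cut edges: r0→r4 (8), r1→r4 (4); capacity 8 + 4 = 12.
This cut is saturated, so no flow can exceed 12.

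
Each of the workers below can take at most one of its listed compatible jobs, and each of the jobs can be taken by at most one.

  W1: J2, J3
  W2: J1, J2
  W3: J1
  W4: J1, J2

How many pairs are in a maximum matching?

3

Unit-capacity flow: source→left, listed edges, right→sink; max matching = max flow.
Augmenting path W1→J2 (+1); matched 1.
Augmenting path W2→J1 (+1); matched 2.
Augmenting path W4→J2→W1→J3 (+1); matched 3.
No augmenting path remains; maximum matching = 3.
König certificate: {W1, J1, J2} is a vertex cover of size 3 (every listed pair touches it), so no matching can be larger.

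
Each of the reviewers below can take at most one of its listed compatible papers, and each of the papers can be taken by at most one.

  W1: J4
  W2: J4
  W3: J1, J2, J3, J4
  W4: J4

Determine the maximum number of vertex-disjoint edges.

Unit-capacity flow: source→left, listed edges, right→sink; max matching = max flow.
Augmenting path W1→J4 (+1); matched 1.
Augmenting path W3→J1 (+1); matched 2.
No augmenting path remains; maximum matching = 2.
König certificate: {W3, J4} is a vertex cover of size 2 (every listed pair touches it), so no matching can be larger.

2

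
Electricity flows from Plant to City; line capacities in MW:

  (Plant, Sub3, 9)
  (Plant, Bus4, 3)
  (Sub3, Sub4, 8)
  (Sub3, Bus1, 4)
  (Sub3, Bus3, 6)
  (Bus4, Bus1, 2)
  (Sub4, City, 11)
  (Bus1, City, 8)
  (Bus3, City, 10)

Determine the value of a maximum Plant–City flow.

11

Augment Plant→Sub3→Sub4→City: bottleneck 8, flow now 8.
Augment Plant→Sub3→Bus1→City: bottleneck 1, flow now 9.
Augment Plant→Bus4→Bus1→City: bottleneck 2, flow now 11.
No augmenting path remains; maximum flow = 11.
In the residual graph, reachable from Plant: {Plant, Bus4}.
Min-cut edges: Plant→Sub3 (9), Bus4→Bus1 (2); capacity 9 + 2 = 11.
This cut is saturated, so no flow can exceed 11.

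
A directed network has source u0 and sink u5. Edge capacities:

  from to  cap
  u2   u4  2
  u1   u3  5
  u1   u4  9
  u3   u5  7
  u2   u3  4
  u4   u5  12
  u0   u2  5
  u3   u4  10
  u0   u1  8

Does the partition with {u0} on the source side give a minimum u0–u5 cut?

Given cut capacity: 8 + 5 = 13.
Augment u0→u1→u3→u5: bottleneck 5, flow now 5.
Augment u0→u1→u4→u5: bottleneck 3, flow now 8.
Augment u0→u2→u3→u5: bottleneck 2, flow now 10.
Augment u0→u2→u4→u5: bottleneck 2, flow now 12.
Augment u0→u2→u3→u4→u5: bottleneck 1, flow now 13.
No augmenting path remains; maximum flow = 13.
Cut capacity 13 equals the max flow, so it is a minimum cut.

Yes — it is a minimum cut (capacity 13).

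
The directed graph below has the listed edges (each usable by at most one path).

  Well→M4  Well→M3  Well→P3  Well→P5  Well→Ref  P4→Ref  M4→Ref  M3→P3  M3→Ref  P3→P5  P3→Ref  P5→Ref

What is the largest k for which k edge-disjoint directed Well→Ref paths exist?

5

Assign every edge capacity 1; by Menger, the answer equals the max flow.
Path Well→Ref (+1); total 1.
Path Well→M4→Ref (+1); total 2.
Path Well→M3→Ref (+1); total 3.
Path Well→P3→Ref (+1); total 4.
Path Well→P5→Ref (+1); total 5.
No residual Well→Ref path; max flow = 5.
Certifying cut of size 5: {Well→M3, Well→M4, Well→P3, Well→P5, Well→Ref}.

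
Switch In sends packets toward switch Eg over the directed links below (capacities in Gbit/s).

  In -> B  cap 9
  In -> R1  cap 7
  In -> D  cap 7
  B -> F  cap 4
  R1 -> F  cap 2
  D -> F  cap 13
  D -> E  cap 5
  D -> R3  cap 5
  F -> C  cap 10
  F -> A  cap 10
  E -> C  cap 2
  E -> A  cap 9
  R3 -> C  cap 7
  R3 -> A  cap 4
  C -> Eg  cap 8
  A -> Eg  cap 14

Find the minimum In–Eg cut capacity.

Augment In→B→F→C→Eg: bottleneck 4, flow now 4.
Augment In→R1→F→C→Eg: bottleneck 2, flow now 6.
Augment In→D→F→C→Eg: bottleneck 2, flow now 8.
Augment In→D→F→A→Eg: bottleneck 5, flow now 13.
No augmenting path remains; maximum flow = 13.
By max-flow min-cut, the minimum cut capacity equals the max flow.
In the residual graph, reachable from In: {In, B, R1}.
Min-cut edges: In→D (7), B→F (4), R1→F (2); capacity 7 + 4 + 2 = 13.

13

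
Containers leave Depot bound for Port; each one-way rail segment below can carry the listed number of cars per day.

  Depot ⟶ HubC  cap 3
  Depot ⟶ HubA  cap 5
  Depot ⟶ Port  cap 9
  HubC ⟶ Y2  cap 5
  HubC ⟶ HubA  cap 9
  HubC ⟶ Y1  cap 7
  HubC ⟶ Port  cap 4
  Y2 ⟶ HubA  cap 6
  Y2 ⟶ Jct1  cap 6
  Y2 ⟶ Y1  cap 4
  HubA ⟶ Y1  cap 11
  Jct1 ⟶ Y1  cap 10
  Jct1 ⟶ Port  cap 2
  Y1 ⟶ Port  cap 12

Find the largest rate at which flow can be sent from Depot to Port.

Augment Depot→Port: bottleneck 9, flow now 9.
Augment Depot→HubC→Port: bottleneck 3, flow now 12.
Augment Depot→HubA→Y1→Port: bottleneck 5, flow now 17.
No augmenting path remains; maximum flow = 17.
In the residual graph, reachable from Depot: {Depot}.
Min-cut edges: Depot→HubC (3), Depot→HubA (5), Depot→Port (9); capacity 3 + 5 + 9 = 17.
This cut is saturated, so no flow can exceed 17.

17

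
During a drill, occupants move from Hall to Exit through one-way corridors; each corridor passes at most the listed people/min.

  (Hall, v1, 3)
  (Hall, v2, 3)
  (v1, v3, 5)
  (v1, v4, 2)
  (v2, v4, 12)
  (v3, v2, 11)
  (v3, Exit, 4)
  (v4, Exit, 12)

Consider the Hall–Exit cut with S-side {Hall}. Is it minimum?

Given cut capacity: 3 + 3 = 6.
Augment Hall→v1→v3→Exit: bottleneck 3, flow now 3.
Augment Hall→v2→v4→Exit: bottleneck 3, flow now 6.
No augmenting path remains; maximum flow = 6.
Cut capacity 6 equals the max flow, so it is a minimum cut.

Yes — it is a minimum cut (capacity 6).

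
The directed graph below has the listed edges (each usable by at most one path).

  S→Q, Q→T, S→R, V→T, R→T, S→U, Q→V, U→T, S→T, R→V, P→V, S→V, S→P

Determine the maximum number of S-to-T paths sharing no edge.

5

Assign every edge capacity 1; by Menger, the answer equals the max flow.
Path S→T (+1); total 1.
Path S→Q→T (+1); total 2.
Path S→R→T (+1); total 3.
Path S→U→T (+1); total 4.
Path S→V→T (+1); total 5.
No residual S→T path; max flow = 5.
Certifying cut of size 5: {S→Q, S→R, S→T, S→U, V→T}.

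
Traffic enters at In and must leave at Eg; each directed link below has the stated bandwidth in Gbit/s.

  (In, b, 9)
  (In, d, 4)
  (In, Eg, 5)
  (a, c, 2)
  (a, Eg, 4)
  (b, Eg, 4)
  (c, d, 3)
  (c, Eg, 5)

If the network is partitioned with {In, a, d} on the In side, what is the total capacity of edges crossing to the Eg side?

Edges leaving {In, a, d}: In→b (9), In→Eg (5), a→c (2), a→Eg (4).
Cut capacity = 9 + 5 + 2 + 4 = 20.

20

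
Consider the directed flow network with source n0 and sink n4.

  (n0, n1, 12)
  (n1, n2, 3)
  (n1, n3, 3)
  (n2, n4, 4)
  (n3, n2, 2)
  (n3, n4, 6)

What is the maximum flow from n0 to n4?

Augment n0→n1→n2→n4: bottleneck 3, flow now 3.
Augment n0→n1→n3→n4: bottleneck 3, flow now 6.
No augmenting path remains; maximum flow = 6.
In the residual graph, reachable from n0: {n0, n1}.
Min-cut edges: n1→n2 (3), n1→n3 (3); capacity 3 + 3 = 6.
This cut is saturated, so no flow can exceed 6.

6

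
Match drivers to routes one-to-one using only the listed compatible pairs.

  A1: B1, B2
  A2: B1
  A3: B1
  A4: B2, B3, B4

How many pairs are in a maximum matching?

Unit-capacity flow: source→left, listed edges, right→sink; max matching = max flow.
Augmenting path A1→B1 (+1); matched 1.
Augmenting path A4→B2 (+1); matched 2.
Augmenting path A2→B1→A1→B2→A4→B3 (+1); matched 3.
No augmenting path remains; maximum matching = 3.
König certificate: {A1, A4, B1} is a vertex cover of size 3 (every listed pair touches it), so no matching can be larger.

3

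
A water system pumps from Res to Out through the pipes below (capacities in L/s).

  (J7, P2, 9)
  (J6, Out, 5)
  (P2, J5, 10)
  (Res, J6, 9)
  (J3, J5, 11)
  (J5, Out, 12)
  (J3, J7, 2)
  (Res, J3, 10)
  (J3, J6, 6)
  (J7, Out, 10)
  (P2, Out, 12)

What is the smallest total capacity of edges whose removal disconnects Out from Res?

Augment Res→J6→Out: bottleneck 5, flow now 5.
Augment Res→J3→J7→Out: bottleneck 2, flow now 7.
Augment Res→J3→J5→Out: bottleneck 8, flow now 15.
No augmenting path remains; maximum flow = 15.
By max-flow min-cut, the minimum cut capacity equals the max flow.
In the residual graph, reachable from Res: {Res, J6}.
Min-cut edges: Res→J3 (10), J6→Out (5); capacity 10 + 5 = 15.

15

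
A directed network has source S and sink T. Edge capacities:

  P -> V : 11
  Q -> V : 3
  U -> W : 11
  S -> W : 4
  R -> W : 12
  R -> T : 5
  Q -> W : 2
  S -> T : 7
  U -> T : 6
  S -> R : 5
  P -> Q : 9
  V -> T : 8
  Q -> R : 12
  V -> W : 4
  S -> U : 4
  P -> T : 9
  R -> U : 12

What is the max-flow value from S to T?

Augment S→T: bottleneck 7, flow now 7.
Augment S→R→T: bottleneck 5, flow now 12.
Augment S→U→T: bottleneck 4, flow now 16.
No augmenting path remains; maximum flow = 16.
In the residual graph, reachable from S: {S, W}.
Min-cut edges: S→R (5), S→U (4), S→T (7); capacity 5 + 4 + 7 = 16.
This cut is saturated, so no flow can exceed 16.

16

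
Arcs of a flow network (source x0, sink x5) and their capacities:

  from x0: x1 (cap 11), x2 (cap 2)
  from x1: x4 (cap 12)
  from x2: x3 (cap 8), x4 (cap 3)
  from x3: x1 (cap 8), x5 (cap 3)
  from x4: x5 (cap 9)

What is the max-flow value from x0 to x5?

Augment x0→x1→x4→x5: bottleneck 9, flow now 9.
Augment x0→x2→x3→x5: bottleneck 2, flow now 11.
No augmenting path remains; maximum flow = 11.
In the residual graph, reachable from x0: {x0, x1, x4}.
Min-cut edges: x0→x2 (2), x4→x5 (9); capacity 2 + 9 = 11.
This cut is saturated, so no flow can exceed 11.

11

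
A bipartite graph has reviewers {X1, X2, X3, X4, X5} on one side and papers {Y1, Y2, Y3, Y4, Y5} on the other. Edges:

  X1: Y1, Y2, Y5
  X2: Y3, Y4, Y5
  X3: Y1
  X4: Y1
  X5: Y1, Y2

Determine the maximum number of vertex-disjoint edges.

Unit-capacity flow: source→left, listed edges, right→sink; max matching = max flow.
Augmenting path X1→Y1 (+1); matched 1.
Augmenting path X2→Y3 (+1); matched 2.
Augmenting path X5→Y2 (+1); matched 3.
Augmenting path X3→Y1→X1→Y5 (+1); matched 4.
No augmenting path remains; maximum matching = 4.
König certificate: {X1, X2, X5, Y1} is a vertex cover of size 4 (every listed pair touches it), so no matching can be larger.

4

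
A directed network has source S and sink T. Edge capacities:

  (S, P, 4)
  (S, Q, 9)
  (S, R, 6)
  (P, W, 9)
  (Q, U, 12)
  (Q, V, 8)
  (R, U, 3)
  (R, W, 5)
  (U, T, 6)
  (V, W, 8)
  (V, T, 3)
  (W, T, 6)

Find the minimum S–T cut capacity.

Augment S→P→W→T: bottleneck 4, flow now 4.
Augment S→Q→U→T: bottleneck 6, flow now 10.
Augment S→Q→V→T: bottleneck 3, flow now 13.
Augment S→R→W→T: bottleneck 2, flow now 15.
No augmenting path remains; maximum flow = 15.
By max-flow min-cut, the minimum cut capacity equals the max flow.
In the residual graph, reachable from S: {S, P, Q, R, U, V, W}.
Min-cut edges: U→T (6), V→T (3), W→T (6); capacity 6 + 3 + 6 = 15.

15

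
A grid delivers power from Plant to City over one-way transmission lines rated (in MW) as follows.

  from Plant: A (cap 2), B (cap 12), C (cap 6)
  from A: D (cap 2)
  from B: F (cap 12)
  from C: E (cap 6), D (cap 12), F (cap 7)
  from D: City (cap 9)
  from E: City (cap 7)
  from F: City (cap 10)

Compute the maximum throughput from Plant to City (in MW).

Augment Plant→A→D→City: bottleneck 2, flow now 2.
Augment Plant→B→F→City: bottleneck 10, flow now 12.
Augment Plant→C→D→City: bottleneck 6, flow now 18.
No augmenting path remains; maximum flow = 18.
In the residual graph, reachable from Plant: {Plant, B, F}.
Min-cut edges: Plant→A (2), Plant→C (6), F→City (10); capacity 2 + 6 + 10 = 18.
This cut is saturated, so no flow can exceed 18.

18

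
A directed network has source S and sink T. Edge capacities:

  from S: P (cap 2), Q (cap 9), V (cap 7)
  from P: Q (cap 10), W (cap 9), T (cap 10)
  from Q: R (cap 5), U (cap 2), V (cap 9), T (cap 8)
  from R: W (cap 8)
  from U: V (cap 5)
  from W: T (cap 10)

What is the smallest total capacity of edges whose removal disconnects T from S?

Augment S→P→T: bottleneck 2, flow now 2.
Augment S→Q→T: bottleneck 8, flow now 10.
Augment S→Q→R→W→T: bottleneck 1, flow now 11.
No augmenting path remains; maximum flow = 11.
By max-flow min-cut, the minimum cut capacity equals the max flow.
In the residual graph, reachable from S: {S, V}.
Min-cut edges: S→P (2), S→Q (9); capacity 2 + 9 = 11.

11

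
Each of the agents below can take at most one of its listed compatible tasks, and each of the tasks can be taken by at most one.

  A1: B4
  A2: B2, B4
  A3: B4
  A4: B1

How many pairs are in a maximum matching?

Unit-capacity flow: source→left, listed edges, right→sink; max matching = max flow.
Augmenting path A1→B4 (+1); matched 1.
Augmenting path A2→B2 (+1); matched 2.
Augmenting path A4→B1 (+1); matched 3.
No augmenting path remains; maximum matching = 3.
König certificate: {A2, A4, B4} is a vertex cover of size 3 (every listed pair touches it), so no matching can be larger.

3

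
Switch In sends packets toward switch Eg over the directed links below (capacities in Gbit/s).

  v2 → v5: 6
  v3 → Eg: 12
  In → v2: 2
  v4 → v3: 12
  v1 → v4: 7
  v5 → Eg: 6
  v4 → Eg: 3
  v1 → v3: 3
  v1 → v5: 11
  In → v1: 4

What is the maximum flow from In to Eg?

6

Augment In→v1→v3→Eg: bottleneck 3, flow now 3.
Augment In→v1→v4→Eg: bottleneck 1, flow now 4.
Augment In→v2→v5→Eg: bottleneck 2, flow now 6.
No augmenting path remains; maximum flow = 6.
In the residual graph, reachable from In: {In}.
Min-cut edges: In→v1 (4), In→v2 (2); capacity 4 + 2 = 6.
This cut is saturated, so no flow can exceed 6.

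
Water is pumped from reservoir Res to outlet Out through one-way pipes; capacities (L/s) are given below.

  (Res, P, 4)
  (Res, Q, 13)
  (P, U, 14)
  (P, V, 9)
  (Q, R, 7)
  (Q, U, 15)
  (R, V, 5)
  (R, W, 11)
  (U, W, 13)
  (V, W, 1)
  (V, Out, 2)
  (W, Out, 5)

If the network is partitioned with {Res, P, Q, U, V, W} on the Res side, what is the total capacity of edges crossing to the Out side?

Edges leaving {Res, P, Q, U, V, W}: Q→R (7), V→Out (2), W→Out (5).
Cut capacity = 7 + 2 + 5 = 14.

14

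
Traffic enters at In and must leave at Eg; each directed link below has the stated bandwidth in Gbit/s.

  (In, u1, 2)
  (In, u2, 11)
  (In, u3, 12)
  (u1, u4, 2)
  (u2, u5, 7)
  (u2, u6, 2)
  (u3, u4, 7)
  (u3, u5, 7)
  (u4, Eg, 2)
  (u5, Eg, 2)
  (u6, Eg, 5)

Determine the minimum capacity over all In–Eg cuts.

6

Augment In→u1→u4→Eg: bottleneck 2, flow now 2.
Augment In→u2→u5→Eg: bottleneck 2, flow now 4.
Augment In→u2→u6→Eg: bottleneck 2, flow now 6.
No augmenting path remains; maximum flow = 6.
By max-flow min-cut, the minimum cut capacity equals the max flow.
In the residual graph, reachable from In: {In, u1, u2, u3, u4, u5}.
Min-cut edges: u2→u6 (2), u4→Eg (2), u5→Eg (2); capacity 2 + 2 + 2 = 6.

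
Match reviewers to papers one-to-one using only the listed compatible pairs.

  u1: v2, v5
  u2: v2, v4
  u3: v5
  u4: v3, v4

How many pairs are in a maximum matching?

4

Unit-capacity flow: source→left, listed edges, right→sink; max matching = max flow.
Augmenting path u1→v2 (+1); matched 1.
Augmenting path u2→v4 (+1); matched 2.
Augmenting path u3→v5 (+1); matched 3.
Augmenting path u4→v3 (+1); matched 4.
No augmenting path remains; maximum matching = 4.
König certificate: {u1, u2, u3, u4} is a vertex cover of size 4 (every listed pair touches it), so no matching can be larger.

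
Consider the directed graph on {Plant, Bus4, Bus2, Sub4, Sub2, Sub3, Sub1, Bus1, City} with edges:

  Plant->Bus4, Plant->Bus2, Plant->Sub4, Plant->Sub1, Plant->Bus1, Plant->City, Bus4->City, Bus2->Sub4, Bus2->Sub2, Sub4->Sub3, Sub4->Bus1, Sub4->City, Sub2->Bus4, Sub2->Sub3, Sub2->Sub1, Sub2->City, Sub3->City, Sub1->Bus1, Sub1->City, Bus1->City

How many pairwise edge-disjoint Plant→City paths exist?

6

Assign every edge capacity 1; by Menger, the answer equals the max flow.
Path Plant→City (+1); total 1.
Path Plant→Bus4→City (+1); total 2.
Path Plant→Sub4→City (+1); total 3.
Path Plant→Sub1→City (+1); total 4.
Path Plant→Bus1→City (+1); total 5.
Path Plant→Bus2→Sub2→City (+1); total 6.
No residual Plant→City path; max flow = 6.
Certifying cut of size 6: {Plant→Bus1, Plant→Bus2, Plant→Bus4, Plant→City, Plant→Sub1, Plant→Sub4}.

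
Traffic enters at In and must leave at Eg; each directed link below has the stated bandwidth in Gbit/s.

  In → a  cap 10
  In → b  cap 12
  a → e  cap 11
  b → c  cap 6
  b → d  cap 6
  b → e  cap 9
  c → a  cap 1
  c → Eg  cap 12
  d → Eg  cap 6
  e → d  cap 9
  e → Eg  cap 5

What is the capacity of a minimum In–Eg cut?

Augment In→a→e→Eg: bottleneck 5, flow now 5.
Augment In→b→c→Eg: bottleneck 6, flow now 11.
Augment In→b→d→Eg: bottleneck 6, flow now 17.
No augmenting path remains; maximum flow = 17.
By max-flow min-cut, the minimum cut capacity equals the max flow.
In the residual graph, reachable from In: {In, a, b, d, e}.
Min-cut edges: b→c (6), d→Eg (6), e→Eg (5); capacity 6 + 6 + 5 = 17.

17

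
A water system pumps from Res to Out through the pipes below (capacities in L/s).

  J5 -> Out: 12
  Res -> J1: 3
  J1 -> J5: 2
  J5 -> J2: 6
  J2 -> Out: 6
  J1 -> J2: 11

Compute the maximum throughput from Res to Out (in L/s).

Augment Res→J1→J5→Out: bottleneck 2, flow now 2.
Augment Res→J1→J2→Out: bottleneck 1, flow now 3.
No augmenting path remains; maximum flow = 3.
In the residual graph, reachable from Res: {Res}.
Min-cut edges: Res→J1 (3); capacity 3 = 3.
This cut is saturated, so no flow can exceed 3.

3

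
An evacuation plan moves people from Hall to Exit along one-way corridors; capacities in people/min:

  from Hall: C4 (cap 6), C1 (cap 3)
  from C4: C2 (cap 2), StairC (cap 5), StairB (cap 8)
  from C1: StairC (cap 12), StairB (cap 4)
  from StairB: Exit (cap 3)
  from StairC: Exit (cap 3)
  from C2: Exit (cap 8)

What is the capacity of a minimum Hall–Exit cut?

Augment Hall→C4→StairB→Exit: bottleneck 3, flow now 3.
Augment Hall→C4→StairC→Exit: bottleneck 3, flow now 6.
Augment Hall→C1→StairB→C4→C2→Exit: bottleneck 2, flow now 8. (uses reverse residual edge)
No augmenting path remains; maximum flow = 8.
By max-flow min-cut, the minimum cut capacity equals the max flow.
In the residual graph, reachable from Hall: {Hall, C4, C1, StairB, StairC}.
Min-cut edges: C4→C2 (2), StairB→Exit (3), StairC→Exit (3); capacity 2 + 3 + 3 = 8.

8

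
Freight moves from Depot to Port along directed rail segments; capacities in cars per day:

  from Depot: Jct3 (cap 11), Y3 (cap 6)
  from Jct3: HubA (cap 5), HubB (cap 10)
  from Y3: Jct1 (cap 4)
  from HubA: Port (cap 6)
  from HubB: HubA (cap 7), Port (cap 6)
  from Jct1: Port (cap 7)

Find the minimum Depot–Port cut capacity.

Augment Depot→Jct3→HubA→Port: bottleneck 5, flow now 5.
Augment Depot→Jct3→HubB→Port: bottleneck 6, flow now 11.
Augment Depot→Y3→Jct1→Port: bottleneck 4, flow now 15.
No augmenting path remains; maximum flow = 15.
By max-flow min-cut, the minimum cut capacity equals the max flow.
In the residual graph, reachable from Depot: {Depot, Y3}.
Min-cut edges: Depot→Jct3 (11), Y3→Jct1 (4); capacity 11 + 4 = 15.

15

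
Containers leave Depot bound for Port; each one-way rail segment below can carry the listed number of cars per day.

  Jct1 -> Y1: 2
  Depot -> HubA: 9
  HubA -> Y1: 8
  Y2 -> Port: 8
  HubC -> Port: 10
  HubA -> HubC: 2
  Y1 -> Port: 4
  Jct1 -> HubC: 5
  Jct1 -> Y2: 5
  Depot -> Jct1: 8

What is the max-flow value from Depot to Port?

14

Augment Depot→HubA→Y1→Port: bottleneck 4, flow now 4.
Augment Depot→HubA→HubC→Port: bottleneck 2, flow now 6.
Augment Depot→Jct1→HubC→Port: bottleneck 5, flow now 11.
Augment Depot→Jct1→Y2→Port: bottleneck 3, flow now 14.
No augmenting path remains; maximum flow = 14.
In the residual graph, reachable from Depot: {Depot, HubA, Y1}.
Min-cut edges: Depot→Jct1 (8), HubA→HubC (2), Y1→Port (4); capacity 8 + 2 + 4 = 14.
This cut is saturated, so no flow can exceed 14.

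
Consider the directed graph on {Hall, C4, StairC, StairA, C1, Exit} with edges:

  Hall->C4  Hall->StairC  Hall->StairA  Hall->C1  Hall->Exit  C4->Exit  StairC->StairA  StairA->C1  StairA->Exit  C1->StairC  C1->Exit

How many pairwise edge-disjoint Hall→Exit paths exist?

Assign every edge capacity 1; by Menger, the answer equals the max flow.
Path Hall→Exit (+1); total 1.
Path Hall→C4→Exit (+1); total 2.
Path Hall→StairA→Exit (+1); total 3.
Path Hall→C1→Exit (+1); total 4.
No residual Hall→Exit path; max flow = 4.
Certifying cut of size 4: {C1→Exit, Hall→C4, Hall→Exit, StairA→Exit}.

4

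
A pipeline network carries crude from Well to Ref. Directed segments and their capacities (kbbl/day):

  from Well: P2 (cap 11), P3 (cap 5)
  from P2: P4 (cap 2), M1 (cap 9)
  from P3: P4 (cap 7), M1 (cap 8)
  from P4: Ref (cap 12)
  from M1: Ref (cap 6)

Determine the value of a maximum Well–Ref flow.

Augment Well→P2→P4→Ref: bottleneck 2, flow now 2.
Augment Well→P2→M1→Ref: bottleneck 6, flow now 8.
Augment Well→P3→P4→Ref: bottleneck 5, flow now 13.
No augmenting path remains; maximum flow = 13.
In the residual graph, reachable from Well: {Well, P2, M1}.
Min-cut edges: Well→P3 (5), P2→P4 (2), M1→Ref (6); capacity 5 + 2 + 6 = 13.
This cut is saturated, so no flow can exceed 13.

13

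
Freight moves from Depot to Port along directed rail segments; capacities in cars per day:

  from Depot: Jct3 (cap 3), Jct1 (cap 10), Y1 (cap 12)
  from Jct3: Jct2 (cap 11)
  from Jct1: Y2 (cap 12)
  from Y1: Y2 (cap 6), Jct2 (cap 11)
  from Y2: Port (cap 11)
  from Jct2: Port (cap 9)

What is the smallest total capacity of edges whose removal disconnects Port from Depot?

20

Augment Depot→Jct3→Jct2→Port: bottleneck 3, flow now 3.
Augment Depot→Jct1→Y2→Port: bottleneck 10, flow now 13.
Augment Depot→Y1→Y2→Port: bottleneck 1, flow now 14.
Augment Depot→Y1→Jct2→Port: bottleneck 6, flow now 20.
No augmenting path remains; maximum flow = 20.
By max-flow min-cut, the minimum cut capacity equals the max flow.
In the residual graph, reachable from Depot: {Depot, Jct3, Jct1, Y1, Y2, Jct2}.
Min-cut edges: Y2→Port (11), Jct2→Port (9); capacity 11 + 9 = 20.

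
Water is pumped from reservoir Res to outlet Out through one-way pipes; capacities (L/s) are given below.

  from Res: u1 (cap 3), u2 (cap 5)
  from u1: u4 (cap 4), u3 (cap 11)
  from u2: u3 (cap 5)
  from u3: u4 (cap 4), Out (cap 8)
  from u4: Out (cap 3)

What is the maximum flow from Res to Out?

Augment Res→u1→u3→Out: bottleneck 3, flow now 3.
Augment Res→u2→u3→Out: bottleneck 5, flow now 8.
No augmenting path remains; maximum flow = 8.
In the residual graph, reachable from Res: {Res}.
Min-cut edges: Res→u1 (3), Res→u2 (5); capacity 3 + 5 = 8.
This cut is saturated, so no flow can exceed 8.

8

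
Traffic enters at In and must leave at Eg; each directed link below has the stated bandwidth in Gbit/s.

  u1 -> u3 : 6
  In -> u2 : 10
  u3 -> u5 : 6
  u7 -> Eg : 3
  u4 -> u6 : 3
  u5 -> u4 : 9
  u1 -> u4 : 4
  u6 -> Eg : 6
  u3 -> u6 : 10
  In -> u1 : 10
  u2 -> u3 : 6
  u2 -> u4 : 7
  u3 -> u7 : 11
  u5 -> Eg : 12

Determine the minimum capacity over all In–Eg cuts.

15

Augment In→u1→u3→u5→Eg: bottleneck 6, flow now 6.
Augment In→u1→u4→u6→Eg: bottleneck 3, flow now 9.
Augment In→u2→u3→u6→Eg: bottleneck 3, flow now 12.
Augment In→u2→u3→u7→Eg: bottleneck 3, flow now 15.
No augmenting path remains; maximum flow = 15.
By max-flow min-cut, the minimum cut capacity equals the max flow.
In the residual graph, reachable from In: {In, u1, u2, u4}.
Min-cut edges: u1→u3 (6), u2→u3 (6), u4→u6 (3); capacity 6 + 6 + 3 = 15.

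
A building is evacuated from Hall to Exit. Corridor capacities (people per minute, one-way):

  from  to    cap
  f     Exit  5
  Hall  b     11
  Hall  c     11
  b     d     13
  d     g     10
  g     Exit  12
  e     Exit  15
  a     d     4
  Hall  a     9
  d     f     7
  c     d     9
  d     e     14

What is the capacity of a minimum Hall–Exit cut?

Augment Hall→a→d→e→Exit: bottleneck 4, flow now 4.
Augment Hall→b→d→e→Exit: bottleneck 10, flow now 14.
Augment Hall→b→d→f→Exit: bottleneck 1, flow now 15.
Augment Hall→c→d→f→Exit: bottleneck 4, flow now 19.
Augment Hall→c→d→g→Exit: bottleneck 5, flow now 24.
No augmenting path remains; maximum flow = 24.
By max-flow min-cut, the minimum cut capacity equals the max flow.
In the residual graph, reachable from Hall: {Hall, a, c}.
Min-cut edges: Hall→b (11), a→d (4), c→d (9); capacity 11 + 4 + 9 = 24.

24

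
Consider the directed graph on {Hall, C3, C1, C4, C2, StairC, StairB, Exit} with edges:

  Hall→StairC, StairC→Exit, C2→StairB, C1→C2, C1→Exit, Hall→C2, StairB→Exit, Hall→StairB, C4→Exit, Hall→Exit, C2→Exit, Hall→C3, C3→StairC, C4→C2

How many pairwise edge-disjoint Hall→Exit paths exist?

Assign every edge capacity 1; by Menger, the answer equals the max flow.
Path Hall→Exit (+1); total 1.
Path Hall→C2→Exit (+1); total 2.
Path Hall→StairC→Exit (+1); total 3.
Path Hall→StairB→Exit (+1); total 4.
No residual Hall→Exit path; max flow = 4.
Certifying cut of size 4: {Hall→C2, Hall→Exit, Hall→StairB, StairC→Exit}.

4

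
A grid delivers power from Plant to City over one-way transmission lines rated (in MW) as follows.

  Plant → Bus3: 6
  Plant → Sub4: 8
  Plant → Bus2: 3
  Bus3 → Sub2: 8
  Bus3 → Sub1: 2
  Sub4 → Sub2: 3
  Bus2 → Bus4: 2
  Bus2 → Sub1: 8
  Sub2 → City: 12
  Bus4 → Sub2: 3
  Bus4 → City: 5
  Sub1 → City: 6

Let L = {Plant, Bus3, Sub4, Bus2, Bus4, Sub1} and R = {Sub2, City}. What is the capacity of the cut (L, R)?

Edges leaving {Plant, Bus3, Sub4, Bus2, Bus4, Sub1}: Bus3→Sub2 (8), Sub4→Sub2 (3), Bus4→Sub2 (3), Bus4→City (5), Sub1→City (6).
Cut capacity = 8 + 3 + 3 + 5 + 6 = 25.

25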